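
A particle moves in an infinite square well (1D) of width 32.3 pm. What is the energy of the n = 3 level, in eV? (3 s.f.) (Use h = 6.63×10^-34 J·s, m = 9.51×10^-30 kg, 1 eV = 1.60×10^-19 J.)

E_3 = 312 eV

For an infinite well E_n = n²h²/(8mL²), so E_1 = h²/(8mL²) = (6.63×10^-34)²/(8·9.51×10^-30·(3.23×10^-11 m)²) = 5.538×10^-18 J.
Then E_3 = 3²·E_1 = 9·5.538×10^-18 J = 4.984×10^-17 J.
Converting, E_3 = 4.984×10^-17 J / (1.60×10^-19 J/eV) = 312 eV.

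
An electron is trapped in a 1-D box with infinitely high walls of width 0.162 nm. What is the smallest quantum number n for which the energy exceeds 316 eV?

n = 5

E_1 = h²/(8m_eL²) = 2.296×10^-18 J = 14.33 eV.
Need n² > 316/14.33 = 22.05, i.e. n > 4.696.
The smallest integer satisfying this is n = 5.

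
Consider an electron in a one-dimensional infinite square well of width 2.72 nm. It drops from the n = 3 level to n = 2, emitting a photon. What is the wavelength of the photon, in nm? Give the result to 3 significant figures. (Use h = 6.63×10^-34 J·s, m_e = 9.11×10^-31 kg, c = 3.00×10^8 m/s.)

λ = 4.88×10^3 nm

E_1 = h²/(8m_eL²) = 8.152×10^-21 J, so ΔE = (3² − 2²)E_1 = 4.076×10^-20 J.
λ = hc/ΔE = (6.63×10^-34·3.00×10^8)/4.076×10^-20 = 4.88×10^-6 m = 4.88×10^3 nm.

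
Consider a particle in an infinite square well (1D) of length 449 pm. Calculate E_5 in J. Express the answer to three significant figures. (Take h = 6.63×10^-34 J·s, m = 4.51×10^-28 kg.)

For an infinite well E_n = n²h²/(8mL²), so E_1 = h²/(8mL²) = (6.63×10^-34)²/(8·4.51×10^-28·(4.49×10^-10 m)²) = 6.043×10^-22 J.
Then E_5 = 5²·E_1 = 25·6.043×10^-22 J = 1.51×10^-20 J.

E_5 = 1.51×10^-20 J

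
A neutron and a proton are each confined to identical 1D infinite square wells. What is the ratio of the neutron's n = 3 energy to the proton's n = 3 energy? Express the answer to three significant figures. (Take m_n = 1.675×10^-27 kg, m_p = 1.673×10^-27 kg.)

E_n ∝ 1/m at fixed n and L, so the ratio is m_p/m_n = 1.673×10^-27/1.675×10^-27 = 0.999.

0.999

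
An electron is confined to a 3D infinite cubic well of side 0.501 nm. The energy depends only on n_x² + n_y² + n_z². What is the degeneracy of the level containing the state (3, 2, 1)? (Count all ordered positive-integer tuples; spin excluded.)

degeneracy = 6

The level has n_x² + n_y² + n_z² = 14. The ordered positive-integer solutions are (1, 2, 3), (1, 3, 2), (2, 1, 3), (2, 3, 1), (3, 1, 2), (3, 2, 1).
That gives 6 states.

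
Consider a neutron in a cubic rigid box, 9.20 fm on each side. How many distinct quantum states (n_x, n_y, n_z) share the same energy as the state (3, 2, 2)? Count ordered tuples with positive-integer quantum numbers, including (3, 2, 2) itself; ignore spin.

degeneracy = 3

The level has n_x² + n_y² + n_z² = 17. The ordered positive-integer solutions are (2, 2, 3), (2, 3, 2), (3, 2, 2).
That gives 3 states.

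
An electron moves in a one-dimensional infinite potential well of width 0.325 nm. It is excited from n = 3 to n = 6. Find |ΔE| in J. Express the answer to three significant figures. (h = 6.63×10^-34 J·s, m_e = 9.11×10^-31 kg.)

|ΔE| = 1.54×10^-17 J

E_1 = h²/(8m_eL²) = 5.710×10^-19 J.
|ΔE| = |3² − 6²|·E_1 = 27·5.710×10^-19 J = 1.54×10^-17 J.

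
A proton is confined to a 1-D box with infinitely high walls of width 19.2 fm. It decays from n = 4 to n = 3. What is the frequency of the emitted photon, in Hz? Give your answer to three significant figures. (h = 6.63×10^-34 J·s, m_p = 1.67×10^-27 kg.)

f = 9.42×10^20 Hz

E_1 = h²/(8m_pL²) = 8.925×10^-14 J and ΔE = (4² − 3²)E_1 = 6.247×10^-13 J.
f = ΔE/h = 6.247×10^-13/6.63×10^-34 = 9.42×10^20 Hz.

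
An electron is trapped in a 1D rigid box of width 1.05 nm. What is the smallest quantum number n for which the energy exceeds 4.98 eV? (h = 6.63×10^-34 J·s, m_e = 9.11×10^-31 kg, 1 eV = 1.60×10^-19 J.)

n = 4

E_1 = h²/(8m_eL²) = 5.471×10^-20 J = 0.3419 eV.
Need n² > 4.98/0.3419 = 14.57, i.e. n > 3.817.
The smallest integer satisfying this is n = 4.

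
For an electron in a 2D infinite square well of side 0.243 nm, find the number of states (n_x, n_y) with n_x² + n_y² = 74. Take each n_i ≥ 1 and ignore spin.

The level has n_x² + n_y² = 74. The ordered positive-integer solutions are (5, 7), (7, 5).
That gives 2 states.

degeneracy = 2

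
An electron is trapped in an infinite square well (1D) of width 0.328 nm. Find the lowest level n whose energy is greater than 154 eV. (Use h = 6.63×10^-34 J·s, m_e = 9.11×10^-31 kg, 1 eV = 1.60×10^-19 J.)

E_1 = h²/(8m_eL²) = 5.606×10^-19 J = 3.504 eV.
Need n² > 154/3.504 = 43.95, i.e. n > 6.629.
The smallest integer satisfying this is n = 7.

n = 7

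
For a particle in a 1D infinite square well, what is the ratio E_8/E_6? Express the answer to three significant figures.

E_n ∝ n², so E_8/E_6 = 8²/6² = 64/36 = 1.78.

1.78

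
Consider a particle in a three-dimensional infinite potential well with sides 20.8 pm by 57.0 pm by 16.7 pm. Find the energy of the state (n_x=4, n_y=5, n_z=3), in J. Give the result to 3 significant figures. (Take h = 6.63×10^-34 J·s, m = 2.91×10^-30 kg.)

For a 3D rectangular well E = (h²/8m)·Σ n_i²/L_i² = (6.63×10^-34)²/(8·2.91×10^-30) · [4²/(20.8 pm)² + 5²/(57.0 pm)² + 3²/(16.7 pm)²].
Evaluating gives E = 1.45×10^-15 J.

E = 1.45×10^-15 J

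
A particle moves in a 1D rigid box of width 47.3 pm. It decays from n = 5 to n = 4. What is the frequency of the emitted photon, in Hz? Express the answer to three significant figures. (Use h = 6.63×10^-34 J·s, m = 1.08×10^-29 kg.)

E_1 = h²/(8mL²) = 2.274×10^-18 J and ΔE = (5² − 4²)E_1 = 2.047×10^-17 J.
f = ΔE/h = 2.047×10^-17/6.63×10^-34 = 3.09×10^16 Hz.

f = 3.09×10^16 Hz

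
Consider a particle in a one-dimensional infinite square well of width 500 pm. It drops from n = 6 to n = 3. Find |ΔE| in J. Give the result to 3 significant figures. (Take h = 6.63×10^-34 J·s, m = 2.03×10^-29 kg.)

E_1 = h²/(8mL²) = 1.083×10^-20 J.
|ΔE| = |6² − 3²|·E_1 = 27·1.083×10^-20 J = 2.92×10^-19 J.

|ΔE| = 2.92×10^-19 J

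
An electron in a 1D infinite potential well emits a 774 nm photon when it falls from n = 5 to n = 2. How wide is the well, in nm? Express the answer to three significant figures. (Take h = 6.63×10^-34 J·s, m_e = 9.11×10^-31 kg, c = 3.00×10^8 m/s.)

L = 2.22 nm

The photon carries ΔE = hc/λ = 6.63×10^-34·3.00×10^8/7.74×10^-7 m = 2.570×10^-19 J.
Since ΔE = (5² − 2²)E_1, E_1 = 1.224×10^-20 J, and L = h/√(8m_eE_1) = 2.22×10^-9 m = 2.22 nm.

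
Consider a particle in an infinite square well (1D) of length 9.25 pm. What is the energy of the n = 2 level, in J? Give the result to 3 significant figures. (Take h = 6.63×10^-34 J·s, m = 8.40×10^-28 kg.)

E_2 = 3.06×10^-18 J

For an infinite well E_n = n²h²/(8mL²), so E_1 = h²/(8mL²) = (6.63×10^-34)²/(8·8.40×10^-28·(9.25×10^-12 m)²) = 7.645×10^-19 J.
Then E_2 = 2²·E_1 = 4·7.645×10^-19 J = 3.06×10^-18 J.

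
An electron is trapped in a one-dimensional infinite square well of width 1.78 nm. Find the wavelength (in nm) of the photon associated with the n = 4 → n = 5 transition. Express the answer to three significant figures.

λ = 1.16×10^3 nm

E_1 = h²/(8m_eL²) = 1.902×10^-20 J, so ΔE = (5² − 4²)E_1 = 1.712×10^-19 J.
λ = hc/ΔE = (6.626×10^-34·2.998×10^8)/1.712×10^-19 = 1.16×10^-6 m = 1.16×10^3 nm.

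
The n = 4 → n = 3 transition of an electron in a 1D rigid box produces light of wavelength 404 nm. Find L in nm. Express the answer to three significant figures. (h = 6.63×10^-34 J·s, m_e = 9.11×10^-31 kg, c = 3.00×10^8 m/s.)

The photon carries ΔE = hc/λ = 6.63×10^-34·3.00×10^8/4.04×10^-7 m = 4.923×10^-19 J.
Since ΔE = (4² − 3²)E_1, E_1 = 7.033×10^-20 J, and L = h/√(8m_eE_1) = 9.26×10^-10 m = 0.926 nm.

L = 0.926 nm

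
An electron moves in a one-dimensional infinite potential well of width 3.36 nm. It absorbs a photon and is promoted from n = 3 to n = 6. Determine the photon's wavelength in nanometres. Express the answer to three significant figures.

E_1 = h²/(8m_eL²) = 5.337×10^-21 J, so ΔE = (6² − 3²)E_1 = 1.441×10^-19 J.
λ = hc/ΔE = (6.626×10^-34·2.998×10^8)/1.441×10^-19 = 1.38×10^-6 m = 1.38×10^3 nm.

λ = 1.38×10^3 nm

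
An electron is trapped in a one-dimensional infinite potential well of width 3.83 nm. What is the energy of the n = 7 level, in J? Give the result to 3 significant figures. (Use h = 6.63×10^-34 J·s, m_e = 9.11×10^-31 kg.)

For an infinite well E_n = n²h²/(8m_eL²), so E_1 = h²/(8m_eL²) = (6.63×10^-34)²/(8·9.11×10^-31·(3.83×10^-9 m)²) = 4.112×10^-21 J.
Then E_7 = 7²·E_1 = 49·4.112×10^-21 J = 2.01×10^-19 J.

E_7 = 2.01×10^-19 J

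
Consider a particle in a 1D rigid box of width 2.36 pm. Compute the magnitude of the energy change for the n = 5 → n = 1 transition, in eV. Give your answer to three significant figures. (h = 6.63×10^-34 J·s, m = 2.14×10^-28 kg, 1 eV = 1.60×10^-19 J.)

E_1 = h²/(8mL²) = 4.610×10^-17 J.
|ΔE| = |5² − 1²|·E_1 = 24·4.610×10^-17 J = 1.106×10^-15 J = 6.91×10^3 eV.

|ΔE| = 6.91×10^3 eV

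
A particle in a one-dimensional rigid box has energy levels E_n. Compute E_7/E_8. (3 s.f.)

0.766

E_n ∝ n², so E_7/E_8 = 7²/8² = 49/64 = 0.766.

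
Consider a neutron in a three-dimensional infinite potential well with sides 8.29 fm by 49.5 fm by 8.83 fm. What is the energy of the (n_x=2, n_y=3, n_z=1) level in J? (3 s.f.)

E = 2.45×10^-12 J

For a 3D rectangular well E = (h²/8m_n)·Σ n_i²/L_i² = (6.626×10^-34)²/(8·1.675×10^-27) · [2²/(8.29 fm)² + 3²/(49.5 fm)² + 1²/(8.83 fm)²].
Evaluating gives E = 2.45×10^-12 J.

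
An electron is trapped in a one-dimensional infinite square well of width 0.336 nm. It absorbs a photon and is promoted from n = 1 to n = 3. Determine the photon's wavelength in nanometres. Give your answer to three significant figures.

E_1 = h²/(8m_eL²) = 5.337×10^-19 J, so ΔE = (3² − 1²)E_1 = 4.270×10^-18 J.
λ = hc/ΔE = (6.626×10^-34·2.998×10^8)/4.270×10^-18 = 4.65×10^-8 m = 46.5 nm.

λ = 46.5 nm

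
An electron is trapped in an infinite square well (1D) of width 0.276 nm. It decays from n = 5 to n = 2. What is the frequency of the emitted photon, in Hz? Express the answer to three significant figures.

E_1 = h²/(8m_eL²) = 7.909×10^-19 J and ΔE = (5² − 2²)E_1 = 1.661×10^-17 J.
f = ΔE/h = 1.661×10^-17/6.626×10^-34 = 2.51×10^16 Hz.

f = 2.51×10^16 Hz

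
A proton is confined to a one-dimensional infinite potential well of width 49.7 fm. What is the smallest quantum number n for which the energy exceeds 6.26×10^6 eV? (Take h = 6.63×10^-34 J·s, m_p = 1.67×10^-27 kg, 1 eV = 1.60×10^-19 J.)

E_1 = h²/(8m_pL²) = 1.332×10^-14 J = 8.325×10^4 eV.
Need n² > 6.26×10^6/8.325×10^4 = 75.20, i.e. n > 8.672.
The smallest integer satisfying this is n = 9.

n = 9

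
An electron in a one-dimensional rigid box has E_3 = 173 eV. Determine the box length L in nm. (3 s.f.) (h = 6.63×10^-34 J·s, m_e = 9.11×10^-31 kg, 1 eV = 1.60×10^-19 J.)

From E_n = n²h²/(8m_eL²), L = n·h/√(8m_eE_n).
E_3 = 173 eV = 2.768×10^-17 J, so L = 3·6.63×10^-34/√(8·9.11×10^-31·2.768×10^-17) = 1.40×10^-10 m = 0.140 nm.

L = 0.140 nm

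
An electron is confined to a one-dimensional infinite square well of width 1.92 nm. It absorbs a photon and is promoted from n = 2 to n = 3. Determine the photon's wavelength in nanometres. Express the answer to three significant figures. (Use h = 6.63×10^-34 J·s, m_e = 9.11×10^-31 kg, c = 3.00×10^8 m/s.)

E_1 = h²/(8m_eL²) = 1.636×10^-20 J, so ΔE = (3² − 2²)E_1 = 8.180×10^-20 J.
λ = hc/ΔE = (6.63×10^-34·3.00×10^8)/8.180×10^-20 = 2.43×10^-6 m = 2.43×10^3 nm.

λ = 2.43×10^3 nm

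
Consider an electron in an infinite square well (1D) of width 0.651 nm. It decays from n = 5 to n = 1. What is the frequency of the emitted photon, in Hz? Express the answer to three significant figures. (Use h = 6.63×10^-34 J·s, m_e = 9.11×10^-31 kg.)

E_1 = h²/(8m_eL²) = 1.423×10^-19 J and ΔE = (5² − 1²)E_1 = 3.415×10^-18 J.
f = ΔE/h = 3.415×10^-18/6.63×10^-34 = 5.15×10^15 Hz.

f = 5.15×10^15 Hz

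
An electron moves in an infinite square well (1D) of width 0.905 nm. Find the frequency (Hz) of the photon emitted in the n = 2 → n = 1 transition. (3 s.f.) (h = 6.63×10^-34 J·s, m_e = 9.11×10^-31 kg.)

E_1 = h²/(8m_eL²) = 7.364×10^-20 J and ΔE = (2² − 1²)E_1 = 2.209×10^-19 J.
f = ΔE/h = 2.209×10^-19/6.63×10^-34 = 3.33×10^14 Hz.

f = 3.33×10^14 Hz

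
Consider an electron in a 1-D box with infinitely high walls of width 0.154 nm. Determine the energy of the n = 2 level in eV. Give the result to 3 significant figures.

For an infinite well E_n = n²h²/(8m_eL²), so E_1 = h²/(8m_eL²) = (6.626×10^-34)²/(8·9.109×10^-31·(1.54×10^-10 m)²) = 2.540×10^-18 J.
Then E_2 = 2²·E_1 = 4·2.540×10^-18 J = 1.016×10^-17 J.
Converting, E_2 = 1.016×10^-17 J / (1.602×10^-19 J/eV) = 63.4 eV.

E_2 = 63.4 eV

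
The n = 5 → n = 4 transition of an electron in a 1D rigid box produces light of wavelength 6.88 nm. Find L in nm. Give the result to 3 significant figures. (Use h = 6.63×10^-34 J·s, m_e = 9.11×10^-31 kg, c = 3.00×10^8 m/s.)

L = 0.137 nm

The photon carries ΔE = hc/λ = 6.63×10^-34·3.00×10^8/6.88×10^-9 m = 2.891×10^-17 J.
Since ΔE = (5² − 4²)E_1, E_1 = 3.212×10^-18 J, and L = h/√(8m_eE_1) = 1.37×10^-10 m = 0.137 nm.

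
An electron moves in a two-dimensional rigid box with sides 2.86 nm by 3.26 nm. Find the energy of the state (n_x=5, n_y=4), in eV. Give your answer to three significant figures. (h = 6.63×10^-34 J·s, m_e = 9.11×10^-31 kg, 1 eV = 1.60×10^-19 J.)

E = 1.72 eV

For a 2D rectangular well E = (h²/8m_e)·Σ n_i²/L_i² = (6.63×10^-34)²/(8·9.11×10^-31) · [5²/(2.86 nm)² + 4²/(3.26 nm)²].
Evaluating gives E = 2.751×10^-19 J = 1.72 eV.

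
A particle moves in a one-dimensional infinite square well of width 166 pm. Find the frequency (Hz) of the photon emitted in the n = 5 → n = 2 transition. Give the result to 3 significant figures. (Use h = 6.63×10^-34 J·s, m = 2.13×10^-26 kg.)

f = 2.97×10^12 Hz

E_1 = h²/(8mL²) = 9.361×10^-23 J and ΔE = (5² − 2²)E_1 = 1.966×10^-21 J.
f = ΔE/h = 1.966×10^-21/6.63×10^-34 = 2.97×10^12 Hz.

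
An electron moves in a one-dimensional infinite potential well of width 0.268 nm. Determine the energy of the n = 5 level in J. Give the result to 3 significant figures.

For an infinite well E_n = n²h²/(8m_eL²), so E_1 = h²/(8m_eL²) = (6.626×10^-34)²/(8·9.109×10^-31·(2.68×10^-10 m)²) = 8.388×10^-19 J.
Then E_5 = 5²·E_1 = 25·8.388×10^-19 J = 2.10×10^-17 J.

E_5 = 2.10×10^-17 J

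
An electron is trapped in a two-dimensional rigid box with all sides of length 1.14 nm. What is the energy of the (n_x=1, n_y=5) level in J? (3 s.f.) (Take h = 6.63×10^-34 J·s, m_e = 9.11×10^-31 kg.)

E = 1.21×10^-18 J

For a 2D rectangular well E = (h²/8m_e)·Σ n_i²/L_i² = (6.63×10^-34)²/(8·9.11×10^-31) · [1²/(1.14 nm)² + 5²/(1.14 nm)²].
Evaluating gives E = 1.21×10^-18 J.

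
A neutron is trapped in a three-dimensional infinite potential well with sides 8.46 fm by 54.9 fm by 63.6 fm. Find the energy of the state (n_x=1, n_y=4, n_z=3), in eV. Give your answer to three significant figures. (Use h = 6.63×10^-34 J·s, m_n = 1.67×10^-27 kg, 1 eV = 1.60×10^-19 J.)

For a 3D rectangular well E = (h²/8m_n)·Σ n_i²/L_i² = (6.63×10^-34)²/(8·1.67×10^-27) · [1²/(8.46 fm)² + 4²/(54.9 fm)² + 3²/(63.6 fm)²].
Evaluating gives E = 7.076×10^-13 J = 4.42×10^6 eV.

E = 4.42×10^6 eV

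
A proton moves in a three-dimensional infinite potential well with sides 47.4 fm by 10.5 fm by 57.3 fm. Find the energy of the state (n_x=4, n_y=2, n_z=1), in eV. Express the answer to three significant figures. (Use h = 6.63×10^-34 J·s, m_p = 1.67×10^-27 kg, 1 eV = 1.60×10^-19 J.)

For a 3D rectangular well E = (h²/8m_p)·Σ n_i²/L_i² = (6.63×10^-34)²/(8·1.67×10^-27) · [4²/(47.4 fm)² + 2²/(10.5 fm)² + 1²/(57.3 fm)²].
Evaluating gives E = 1.438×10^-12 J = 8.99×10^6 eV.

E = 8.99×10^6 eV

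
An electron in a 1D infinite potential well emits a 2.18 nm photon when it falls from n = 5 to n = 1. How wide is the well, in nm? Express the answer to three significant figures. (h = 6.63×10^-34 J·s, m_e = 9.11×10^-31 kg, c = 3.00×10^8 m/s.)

The photon carries ΔE = hc/λ = 6.63×10^-34·3.00×10^8/2.18×10^-9 m = 9.124×10^-17 J.
Since ΔE = (5² − 1²)E_1, E_1 = 3.802×10^-18 J, and L = h/√(8m_eE_1) = 1.26×10^-10 m = 0.126 nm.

L = 0.126 nm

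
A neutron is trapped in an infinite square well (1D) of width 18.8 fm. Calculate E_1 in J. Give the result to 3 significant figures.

For an infinite well E_n = n²h²/(8m_nL²), so E_1 = h²/(8m_nL²) = (6.626×10^-34)²/(8·1.675×10^-27·(1.88×10^-14 m)²) = 9.270×10^-14 J.

E_1 = 9.27×10^-14 J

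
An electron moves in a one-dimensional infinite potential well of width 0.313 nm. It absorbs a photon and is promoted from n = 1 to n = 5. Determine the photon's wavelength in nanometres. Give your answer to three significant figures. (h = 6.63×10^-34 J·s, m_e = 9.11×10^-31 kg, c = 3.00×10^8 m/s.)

E_1 = h²/(8m_eL²) = 6.156×10^-19 J, so ΔE = (5² − 1²)E_1 = 1.477×10^-17 J.
λ = hc/ΔE = (6.63×10^-34·3.00×10^8)/1.477×10^-17 = 1.35×10^-8 m = 13.5 nm.

λ = 13.5 nm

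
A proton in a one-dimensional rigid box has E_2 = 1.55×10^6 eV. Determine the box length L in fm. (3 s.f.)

From E_n = n²h²/(8m_pL²), L = n·h/√(8m_pE_n).
E_2 = 1.55×10^6 eV = 2.483×10^-13 J, so L = 2·6.626×10^-34/√(8·1.673×10^-27·2.483×10^-13) = 2.30×10^-14 m = 23.0 fm.

L = 23.0 fm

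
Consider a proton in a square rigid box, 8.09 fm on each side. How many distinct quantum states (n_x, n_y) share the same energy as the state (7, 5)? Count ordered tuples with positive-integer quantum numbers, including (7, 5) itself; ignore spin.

The level has n_x² + n_y² = 74. The ordered positive-integer solutions are (5, 7), (7, 5).
That gives 2 states.

degeneracy = 2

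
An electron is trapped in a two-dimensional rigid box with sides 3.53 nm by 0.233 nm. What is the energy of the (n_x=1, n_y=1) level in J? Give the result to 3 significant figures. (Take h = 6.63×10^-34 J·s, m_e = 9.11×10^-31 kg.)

E = 1.12×10^-18 J

For a 2D rectangular well E = (h²/8m_e)·Σ n_i²/L_i² = (6.63×10^-34)²/(8·9.11×10^-31) · [1²/(3.53 nm)² + 1²/(0.233 nm)²].
Evaluating gives E = 1.12×10^-18 J.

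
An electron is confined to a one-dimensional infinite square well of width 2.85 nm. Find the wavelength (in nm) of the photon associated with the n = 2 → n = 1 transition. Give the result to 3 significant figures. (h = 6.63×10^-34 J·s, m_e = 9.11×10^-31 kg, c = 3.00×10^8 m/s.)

λ = 8.93×10^3 nm

E_1 = h²/(8m_eL²) = 7.426×10^-21 J, so ΔE = (2² − 1²)E_1 = 2.228×10^-20 J.
λ = hc/ΔE = (6.63×10^-34·3.00×10^8)/2.228×10^-20 = 8.93×10^-6 m = 8.93×10^3 nm.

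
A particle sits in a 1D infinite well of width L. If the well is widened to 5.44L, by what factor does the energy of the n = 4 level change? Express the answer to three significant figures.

0.0338

E_n ∝ 1/L², so the energy scales by 1/5.44² = 0.0338.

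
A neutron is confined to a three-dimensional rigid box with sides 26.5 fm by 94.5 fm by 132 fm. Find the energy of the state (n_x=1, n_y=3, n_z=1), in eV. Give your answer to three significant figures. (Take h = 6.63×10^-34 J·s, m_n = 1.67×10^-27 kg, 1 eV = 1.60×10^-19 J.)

For a 3D rectangular well E = (h²/8m_n)·Σ n_i²/L_i² = (6.63×10^-34)²/(8·1.67×10^-27) · [1²/(26.5 fm)² + 3²/(94.5 fm)² + 1²/(132 fm)²].
Evaluating gives E = 8.190×10^-14 J = 5.12×10^5 eV.

E = 5.12×10^5 eV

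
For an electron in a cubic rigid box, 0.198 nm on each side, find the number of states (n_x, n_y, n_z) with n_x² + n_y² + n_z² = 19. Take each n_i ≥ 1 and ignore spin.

degeneracy = 3

The level has n_x² + n_y² + n_z² = 19. The ordered positive-integer solutions are (1, 3, 3), (3, 1, 3), (3, 3, 1).
That gives 3 states.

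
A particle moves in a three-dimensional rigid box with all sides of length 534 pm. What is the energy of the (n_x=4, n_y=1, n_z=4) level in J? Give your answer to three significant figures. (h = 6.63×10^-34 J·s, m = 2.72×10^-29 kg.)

For a 3D rectangular well E = (h²/8m)·Σ n_i²/L_i² = (6.63×10^-34)²/(8·2.72×10^-29) · [4²/(534 pm)² + 1²/(534 pm)² + 4²/(534 pm)²].
Evaluating gives E = 2.34×10^-19 J.

E = 2.34×10^-19 J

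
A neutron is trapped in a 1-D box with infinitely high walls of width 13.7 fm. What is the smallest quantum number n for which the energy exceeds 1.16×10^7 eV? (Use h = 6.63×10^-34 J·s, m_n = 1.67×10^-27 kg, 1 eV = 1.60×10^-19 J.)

n = 4

E_1 = h²/(8m_nL²) = 1.753×10^-13 J = 1.096×10^6 eV.
Need n² > 1.16×10^7/1.096×10^6 = 10.58, i.e. n > 3.253.
The smallest integer satisfying this is n = 4.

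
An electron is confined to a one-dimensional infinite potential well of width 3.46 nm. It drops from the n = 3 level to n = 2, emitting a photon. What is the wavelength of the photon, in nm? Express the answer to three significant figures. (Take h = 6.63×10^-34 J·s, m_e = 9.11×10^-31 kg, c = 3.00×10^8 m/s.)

E_1 = h²/(8m_eL²) = 5.038×10^-21 J, so ΔE = (3² − 2²)E_1 = 2.519×10^-20 J.
λ = hc/ΔE = (6.63×10^-34·3.00×10^8)/2.519×10^-20 = 7.90×10^-6 m = 7.90×10^3 nm.

λ = 7.90×10^3 nm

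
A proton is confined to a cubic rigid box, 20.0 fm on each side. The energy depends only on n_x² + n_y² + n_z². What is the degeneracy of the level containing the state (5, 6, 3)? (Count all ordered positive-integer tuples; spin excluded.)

The level has n_x² + n_y² + n_z² = 70. The ordered positive-integer solutions are (3, 5, 6), (3, 6, 5), (5, 3, 6), (5, 6, 3), (6, 3, 5), (6, 5, 3).
That gives 6 states.

degeneracy = 6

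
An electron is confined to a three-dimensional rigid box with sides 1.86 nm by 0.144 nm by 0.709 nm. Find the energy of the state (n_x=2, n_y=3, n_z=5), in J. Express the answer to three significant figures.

For a 3D rectangular well E = (h²/8m_e)·Σ n_i²/L_i² = (6.626×10^-34)²/(8·9.109×10^-31) · [2²/(1.86 nm)² + 3²/(0.144 nm)² + 5²/(0.709 nm)²].
Evaluating gives E = 2.92×10^-17 J.

E = 2.92×10^-17 J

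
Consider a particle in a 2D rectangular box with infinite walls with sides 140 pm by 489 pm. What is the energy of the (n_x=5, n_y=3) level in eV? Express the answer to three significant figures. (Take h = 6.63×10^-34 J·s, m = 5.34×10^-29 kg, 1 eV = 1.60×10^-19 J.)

E = 8.44 eV

For a 2D rectangular well E = (h²/8m)·Σ n_i²/L_i² = (6.63×10^-34)²/(8·5.34×10^-29) · [5²/(140 pm)² + 3²/(489 pm)²].
Evaluating gives E = 1.351×10^-18 J = 8.44 eV.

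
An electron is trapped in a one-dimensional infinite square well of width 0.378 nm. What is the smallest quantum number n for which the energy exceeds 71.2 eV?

n = 6

E_1 = h²/(8m_eL²) = 4.217×10^-19 J = 2.632 eV.
Need n² > 71.2/2.632 = 27.05, i.e. n > 5.201.
The smallest integer satisfying this is n = 6.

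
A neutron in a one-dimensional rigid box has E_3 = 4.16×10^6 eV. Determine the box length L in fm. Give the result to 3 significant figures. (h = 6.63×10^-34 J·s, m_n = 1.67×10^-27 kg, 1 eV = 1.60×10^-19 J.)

From E_n = n²h²/(8m_nL²), L = n·h/√(8m_nE_n).
E_3 = 4.16×10^6 eV = 6.656×10^-13 J, so L = 3·6.63×10^-34/√(8·1.67×10^-27·6.656×10^-13) = 2.11×10^-14 m = 21.1 fm.

L = 21.1 fm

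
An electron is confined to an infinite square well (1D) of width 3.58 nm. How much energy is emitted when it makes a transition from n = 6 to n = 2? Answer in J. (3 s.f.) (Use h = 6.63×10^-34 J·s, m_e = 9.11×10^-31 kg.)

|ΔE| = 1.51×10^-19 J

E_1 = h²/(8m_eL²) = 4.706×10^-21 J.
|ΔE| = |6² − 2²|·E_1 = 32·4.706×10^-21 J = 1.51×10^-19 J.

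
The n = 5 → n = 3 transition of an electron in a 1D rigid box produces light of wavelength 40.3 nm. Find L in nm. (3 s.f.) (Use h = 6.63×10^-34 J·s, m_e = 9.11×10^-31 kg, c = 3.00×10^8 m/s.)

L = 0.442 nm

The photon carries ΔE = hc/λ = 6.63×10^-34·3.00×10^8/4.03×10^-8 m = 4.935×10^-18 J.
Since ΔE = (5² − 3²)E_1, E_1 = 3.084×10^-19 J, and L = h/√(8m_eE_1) = 4.42×10^-10 m = 0.442 nm.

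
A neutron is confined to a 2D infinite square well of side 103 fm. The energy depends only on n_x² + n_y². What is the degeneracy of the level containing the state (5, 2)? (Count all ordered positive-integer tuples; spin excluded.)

degeneracy = 2

The level has n_x² + n_y² = 29. The ordered positive-integer solutions are (2, 5), (5, 2).
That gives 2 states.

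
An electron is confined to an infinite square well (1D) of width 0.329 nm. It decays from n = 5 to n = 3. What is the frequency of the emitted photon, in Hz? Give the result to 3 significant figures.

f = 1.34×10^16 Hz

E_1 = h²/(8m_eL²) = 5.566×10^-19 J and ΔE = (5² − 3²)E_1 = 8.906×10^-18 J.
f = ΔE/h = 8.906×10^-18/6.626×10^-34 = 1.34×10^16 Hz.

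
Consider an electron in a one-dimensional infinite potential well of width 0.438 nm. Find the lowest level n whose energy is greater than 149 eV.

n = 9

E_1 = h²/(8m_eL²) = 3.140×10^-19 J = 1.960 eV.
Need n² > 149/1.960 = 76.02, i.e. n > 8.719.
The smallest integer satisfying this is n = 9.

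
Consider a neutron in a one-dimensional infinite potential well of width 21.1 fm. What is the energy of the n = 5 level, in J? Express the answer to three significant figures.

For an infinite well E_n = n²h²/(8m_nL²), so E_1 = h²/(8m_nL²) = (6.626×10^-34)²/(8·1.675×10^-27·(2.11×10^-14 m)²) = 7.359×10^-14 J.
Then E_5 = 5²·E_1 = 25·7.359×10^-14 J = 1.84×10^-12 J.

E_5 = 1.84×10^-12 J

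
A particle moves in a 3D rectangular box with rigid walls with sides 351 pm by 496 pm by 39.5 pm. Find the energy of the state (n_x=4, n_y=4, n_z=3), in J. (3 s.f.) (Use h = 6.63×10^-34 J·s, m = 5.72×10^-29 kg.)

For a 3D rectangular well E = (h²/8m)·Σ n_i²/L_i² = (6.63×10^-34)²/(8·5.72×10^-29) · [4²/(351 pm)² + 4²/(496 pm)² + 3²/(39.5 pm)²].
Evaluating gives E = 5.73×10^-18 J.

E = 5.73×10^-18 J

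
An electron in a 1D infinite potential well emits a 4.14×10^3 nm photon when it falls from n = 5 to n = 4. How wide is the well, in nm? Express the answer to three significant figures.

The photon carries ΔE = hc/λ = 6.626×10^-34·2.998×10^8/4.14×10^-6 m = 4.798×10^-20 J.
Since ΔE = (5² − 4²)E_1, E_1 = 5.331×10^-21 J, and L = h/√(8m_eE_1) = 3.36×10^-9 m = 3.36 nm.

L = 3.36 nm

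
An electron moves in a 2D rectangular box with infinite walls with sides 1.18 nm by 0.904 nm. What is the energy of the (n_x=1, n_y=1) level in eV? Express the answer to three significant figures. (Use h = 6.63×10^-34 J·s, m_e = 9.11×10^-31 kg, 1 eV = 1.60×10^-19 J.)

E = 0.732 eV

For a 2D rectangular well E = (h²/8m_e)·Σ n_i²/L_i² = (6.63×10^-34)²/(8·9.11×10^-31) · [1²/(1.18 nm)² + 1²/(0.904 nm)²].
Evaluating gives E = 1.171×10^-19 J = 0.732 eV.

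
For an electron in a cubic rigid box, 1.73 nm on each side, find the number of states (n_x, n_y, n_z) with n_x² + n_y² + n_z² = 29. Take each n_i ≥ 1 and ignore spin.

The level has n_x² + n_y² + n_z² = 29. The ordered positive-integer solutions are (2, 3, 4), (2, 4, 3), (3, 2, 4), (3, 4, 2), (4, 2, 3), (4, 3, 2).
That gives 6 states.

degeneracy = 6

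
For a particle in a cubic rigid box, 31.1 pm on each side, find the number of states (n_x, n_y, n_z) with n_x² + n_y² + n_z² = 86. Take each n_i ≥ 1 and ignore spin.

The level has n_x² + n_y² + n_z² = 86. The ordered positive-integer solutions are (1, 2, 9), (1, 6, 7), (1, 7, 6), (1, 9, 2), (2, 1, 9), (2, 9, 1), (5, 5, 6), (5, 6, 5), (6, 1, 7), (6, 5, 5), (6, 7, 1), (7, 1, 6), (7, 6, 1), (9, 1, 2), (9, 2, 1).
That gives 15 states.

degeneracy = 15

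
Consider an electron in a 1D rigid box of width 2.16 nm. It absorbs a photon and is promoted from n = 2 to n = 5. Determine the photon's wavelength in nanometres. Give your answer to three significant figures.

E_1 = h²/(8m_eL²) = 1.291×10^-20 J, so ΔE = (5² − 2²)E_1 = 2.711×10^-19 J.
λ = hc/ΔE = (6.626×10^-34·2.998×10^8)/2.711×10^-19 = 7.33×10^-7 m = 733 nm.

λ = 733 nm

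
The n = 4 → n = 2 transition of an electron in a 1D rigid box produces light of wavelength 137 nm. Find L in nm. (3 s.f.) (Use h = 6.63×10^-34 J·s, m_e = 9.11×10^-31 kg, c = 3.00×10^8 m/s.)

The photon carries ΔE = hc/λ = 6.63×10^-34·3.00×10^8/1.37×10^-7 m = 1.452×10^-18 J.
Since ΔE = (4² − 2²)E_1, E_1 = 1.210×10^-19 J, and L = h/√(8m_eE_1) = 7.06×10^-10 m = 0.706 nm.

L = 0.706 nm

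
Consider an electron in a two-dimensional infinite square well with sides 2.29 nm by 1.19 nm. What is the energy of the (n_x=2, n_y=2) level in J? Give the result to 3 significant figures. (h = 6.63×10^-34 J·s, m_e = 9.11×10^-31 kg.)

E = 2.16×10^-19 J

For a 2D rectangular well E = (h²/8m_e)·Σ n_i²/L_i² = (6.63×10^-34)²/(8·9.11×10^-31) · [2²/(2.29 nm)² + 2²/(1.19 nm)²].
Evaluating gives E = 2.16×10^-19 J.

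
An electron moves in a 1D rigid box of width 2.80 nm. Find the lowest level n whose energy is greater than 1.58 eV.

E_1 = h²/(8m_eL²) = 7.685×10^-21 J = 0.04797 eV.
Need n² > 1.58/0.04797 = 32.94, i.e. n > 5.739.
The smallest integer satisfying this is n = 6.

n = 6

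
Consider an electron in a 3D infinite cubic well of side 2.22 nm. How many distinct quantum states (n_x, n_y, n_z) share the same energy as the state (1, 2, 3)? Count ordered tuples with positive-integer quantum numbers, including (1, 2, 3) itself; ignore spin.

The level has n_x² + n_y² + n_z² = 14. The ordered positive-integer solutions are (1, 2, 3), (1, 3, 2), (2, 1, 3), (2, 3, 1), (3, 1, 2), (3, 2, 1).
That gives 6 states.

degeneracy = 6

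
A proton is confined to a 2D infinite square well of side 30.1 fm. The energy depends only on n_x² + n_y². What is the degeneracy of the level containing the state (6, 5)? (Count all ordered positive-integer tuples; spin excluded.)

degeneracy = 2

The level has n_x² + n_y² = 61. The ordered positive-integer solutions are (5, 6), (6, 5).
That gives 2 states.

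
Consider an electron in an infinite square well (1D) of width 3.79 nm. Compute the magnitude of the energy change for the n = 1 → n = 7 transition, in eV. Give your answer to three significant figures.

E_1 = h²/(8m_eL²) = 4.194×10^-21 J.
|ΔE| = |1² − 7²|·E_1 = 48·4.194×10^-21 J = 2.013×10^-19 J = 1.26 eV.

|ΔE| = 1.26 eV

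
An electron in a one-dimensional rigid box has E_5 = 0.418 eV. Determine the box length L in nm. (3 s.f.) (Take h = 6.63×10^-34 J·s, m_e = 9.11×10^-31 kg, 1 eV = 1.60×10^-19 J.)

L = 4.75 nm

From E_n = n²h²/(8m_eL²), L = n·h/√(8m_eE_n).
E_5 = 0.418 eV = 6.688×10^-20 J, so L = 5·6.63×10^-34/√(8·9.11×10^-31·6.688×10^-20) = 4.75×10^-9 m = 4.75 nm.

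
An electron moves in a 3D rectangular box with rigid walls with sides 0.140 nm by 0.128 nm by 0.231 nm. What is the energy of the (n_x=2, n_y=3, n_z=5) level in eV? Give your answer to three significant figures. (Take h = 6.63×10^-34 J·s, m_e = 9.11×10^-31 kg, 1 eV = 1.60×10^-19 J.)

E = 461 eV

For a 3D rectangular well E = (h²/8m_e)·Σ n_i²/L_i² = (6.63×10^-34)²/(8·9.11×10^-31) · [2²/(0.140 nm)² + 3²/(0.128 nm)² + 5²/(0.231 nm)²].
Evaluating gives E = 7.370×10^-17 J = 461 eV.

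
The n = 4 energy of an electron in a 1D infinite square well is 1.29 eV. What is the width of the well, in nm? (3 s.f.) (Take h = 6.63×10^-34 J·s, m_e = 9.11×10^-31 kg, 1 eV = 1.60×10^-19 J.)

L = 2.16 nm

From E_n = n²h²/(8m_eL²), L = n·h/√(8m_eE_n).
E_4 = 1.29 eV = 2.064×10^-19 J, so L = 4·6.63×10^-34/√(8·9.11×10^-31·2.064×10^-19) = 2.16×10^-9 m = 2.16 nm.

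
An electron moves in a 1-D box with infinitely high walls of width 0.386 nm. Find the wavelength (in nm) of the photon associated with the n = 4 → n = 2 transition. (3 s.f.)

λ = 40.9 nm

E_1 = h²/(8m_eL²) = 4.044×10^-19 J, so ΔE = (4² − 2²)E_1 = 4.853×10^-18 J.
λ = hc/ΔE = (6.626×10^-34·2.998×10^8)/4.853×10^-18 = 4.09×10^-8 m = 40.9 nm.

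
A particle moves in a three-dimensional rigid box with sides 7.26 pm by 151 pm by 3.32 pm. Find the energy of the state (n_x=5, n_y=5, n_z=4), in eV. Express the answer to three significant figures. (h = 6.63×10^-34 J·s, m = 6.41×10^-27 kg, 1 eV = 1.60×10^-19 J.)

For a 3D rectangular well E = (h²/8m)·Σ n_i²/L_i² = (6.63×10^-34)²/(8·6.41×10^-27) · [5²/(7.26 pm)² + 5²/(151 pm)² + 4²/(3.32 pm)²].
Evaluating gives E = 1.652×10^-17 J = 103 eV.

E = 103 eV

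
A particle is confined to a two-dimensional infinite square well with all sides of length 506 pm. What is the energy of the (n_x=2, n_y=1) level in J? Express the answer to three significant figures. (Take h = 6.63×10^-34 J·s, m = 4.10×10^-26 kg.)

E = 2.62×10^-23 J

For a 2D rectangular well E = (h²/8m)·Σ n_i²/L_i² = (6.63×10^-34)²/(8·4.10×10^-26) · [2²/(506 pm)² + 1²/(506 pm)²].
Evaluating gives E = 2.62×10^-23 J.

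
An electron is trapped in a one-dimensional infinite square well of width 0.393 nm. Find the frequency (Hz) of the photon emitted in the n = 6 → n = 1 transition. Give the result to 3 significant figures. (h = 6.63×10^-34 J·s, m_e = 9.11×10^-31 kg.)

E_1 = h²/(8m_eL²) = 3.905×10^-19 J and ΔE = (6² − 1²)E_1 = 1.367×10^-17 J.
f = ΔE/h = 1.367×10^-17/6.63×10^-34 = 2.06×10^16 Hz.

f = 2.06×10^16 Hz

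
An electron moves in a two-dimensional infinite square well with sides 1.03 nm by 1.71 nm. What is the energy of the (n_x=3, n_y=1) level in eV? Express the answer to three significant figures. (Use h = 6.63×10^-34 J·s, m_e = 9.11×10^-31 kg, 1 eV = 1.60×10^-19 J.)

For a 2D rectangular well E = (h²/8m_e)·Σ n_i²/L_i² = (6.63×10^-34)²/(8·9.11×10^-31) · [3²/(1.03 nm)² + 1²/(1.71 nm)²].
Evaluating gives E = 5.323×10^-19 J = 3.33 eV.

E = 3.33 eV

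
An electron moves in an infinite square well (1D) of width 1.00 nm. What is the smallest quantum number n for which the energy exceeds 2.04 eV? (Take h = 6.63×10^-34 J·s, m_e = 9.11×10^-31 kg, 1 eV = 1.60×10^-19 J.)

E_1 = h²/(8m_eL²) = 6.031×10^-20 J = 0.3769 eV.
Need n² > 2.04/0.3769 = 5.413, i.e. n > 2.327.
The smallest integer satisfying this is n = 3.

n = 3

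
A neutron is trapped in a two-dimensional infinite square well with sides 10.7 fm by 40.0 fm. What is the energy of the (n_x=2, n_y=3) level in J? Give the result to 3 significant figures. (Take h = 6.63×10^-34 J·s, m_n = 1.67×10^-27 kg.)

For a 2D rectangular well E = (h²/8m_n)·Σ n_i²/L_i² = (6.63×10^-34)²/(8·1.67×10^-27) · [2²/(10.7 fm)² + 3²/(40.0 fm)²].
Evaluating gives E = 1.33×10^-12 J.

E = 1.33×10^-12 J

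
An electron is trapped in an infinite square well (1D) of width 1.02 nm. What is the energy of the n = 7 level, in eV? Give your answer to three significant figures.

For an infinite well E_n = n²h²/(8m_eL²), so E_1 = h²/(8m_eL²) = (6.626×10^-34)²/(8·9.109×10^-31·(1.02×10^-9 m)²) = 5.791×10^-20 J.
Then E_7 = 7²·E_1 = 49·5.791×10^-20 J = 2.838×10^-18 J.
Converting, E_7 = 2.838×10^-18 J / (1.602×10^-19 J/eV) = 17.7 eV.

E_7 = 17.7 eV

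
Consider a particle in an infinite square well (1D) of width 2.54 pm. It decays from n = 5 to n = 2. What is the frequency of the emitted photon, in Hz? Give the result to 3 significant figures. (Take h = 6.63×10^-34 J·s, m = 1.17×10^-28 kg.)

E_1 = h²/(8mL²) = 7.279×10^-17 J and ΔE = (5² − 2²)E_1 = 1.529×10^-15 J.
f = ΔE/h = 1.529×10^-15/6.63×10^-34 = 2.31×10^18 Hz.

f = 2.31×10^18 Hz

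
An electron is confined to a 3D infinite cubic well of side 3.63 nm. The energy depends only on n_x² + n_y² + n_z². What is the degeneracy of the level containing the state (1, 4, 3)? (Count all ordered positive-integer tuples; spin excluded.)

degeneracy = 6

The level has n_x² + n_y² + n_z² = 26. The ordered positive-integer solutions are (1, 3, 4), (1, 4, 3), (3, 1, 4), (3, 4, 1), (4, 1, 3), (4, 3, 1).
That gives 6 states.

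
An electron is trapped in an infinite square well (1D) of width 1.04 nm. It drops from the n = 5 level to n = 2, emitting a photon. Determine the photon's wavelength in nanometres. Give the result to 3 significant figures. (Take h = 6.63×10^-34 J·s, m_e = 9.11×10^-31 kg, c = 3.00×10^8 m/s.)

E_1 = h²/(8m_eL²) = 5.576×10^-20 J, so ΔE = (5² − 2²)E_1 = 1.171×10^-18 J.
λ = hc/ΔE = (6.63×10^-34·3.00×10^8)/1.171×10^-18 = 1.70×10^-7 m = 170 nm.

λ = 170 nm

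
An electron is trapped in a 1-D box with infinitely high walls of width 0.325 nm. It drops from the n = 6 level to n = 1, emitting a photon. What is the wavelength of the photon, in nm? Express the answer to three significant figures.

λ = 9.95 nm

E_1 = h²/(8m_eL²) = 5.704×10^-19 J, so ΔE = (6² − 1²)E_1 = 1.996×10^-17 J.
λ = hc/ΔE = (6.626×10^-34·2.998×10^8)/1.996×10^-17 = 9.95×10^-9 m = 9.95 nm.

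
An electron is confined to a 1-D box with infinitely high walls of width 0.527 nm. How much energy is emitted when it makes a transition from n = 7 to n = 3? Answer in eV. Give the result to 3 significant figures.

E_1 = h²/(8m_eL²) = 2.169×10^-19 J.
|ΔE| = |7² − 3²|·E_1 = 40·2.169×10^-19 J = 8.676×10^-18 J = 54.2 eV.

|ΔE| = 54.2 eV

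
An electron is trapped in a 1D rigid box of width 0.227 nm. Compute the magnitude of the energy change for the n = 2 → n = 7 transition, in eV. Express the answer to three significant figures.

|ΔE| = 328 eV

E_1 = h²/(8m_eL²) = 1.169×10^-18 J.
|ΔE| = |2² − 7²|·E_1 = 45·1.169×10^-18 J = 5.260×10^-17 J = 328 eV.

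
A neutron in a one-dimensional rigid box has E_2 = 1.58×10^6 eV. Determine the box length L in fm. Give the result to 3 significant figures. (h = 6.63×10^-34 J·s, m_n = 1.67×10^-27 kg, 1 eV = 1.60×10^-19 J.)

From E_n = n²h²/(8m_nL²), L = n·h/√(8m_nE_n).
E_2 = 1.58×10^6 eV = 2.528×10^-13 J, so L = 2·6.63×10^-34/√(8·1.67×10^-27·2.528×10^-13) = 2.28×10^-14 m = 22.8 fm.

L = 22.8 fm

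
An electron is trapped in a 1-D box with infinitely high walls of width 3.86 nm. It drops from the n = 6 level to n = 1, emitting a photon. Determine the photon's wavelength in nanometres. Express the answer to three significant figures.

λ = 1.40×10^3 nm

E_1 = h²/(8m_eL²) = 4.044×10^-21 J, so ΔE = (6² − 1²)E_1 = 1.415×10^-19 J.
λ = hc/ΔE = (6.626×10^-34·2.998×10^8)/1.415×10^-19 = 1.40×10^-6 m = 1.40×10^3 nm.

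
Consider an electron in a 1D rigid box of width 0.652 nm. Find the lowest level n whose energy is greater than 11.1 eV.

n = 4

E_1 = h²/(8m_eL²) = 1.417×10^-19 J = 0.8845 eV.
Need n² > 11.1/0.8845 = 12.55, i.e. n > 3.543.
The smallest integer satisfying this is n = 4.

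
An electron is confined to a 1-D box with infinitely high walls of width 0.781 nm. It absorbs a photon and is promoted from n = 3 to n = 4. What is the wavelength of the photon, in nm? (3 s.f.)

E_1 = h²/(8m_eL²) = 9.877×10^-20 J, so ΔE = (4² − 3²)E_1 = 6.914×10^-19 J.
λ = hc/ΔE = (6.626×10^-34·2.998×10^8)/6.914×10^-19 = 2.87×10^-7 m = 287 nm.

λ = 287 nm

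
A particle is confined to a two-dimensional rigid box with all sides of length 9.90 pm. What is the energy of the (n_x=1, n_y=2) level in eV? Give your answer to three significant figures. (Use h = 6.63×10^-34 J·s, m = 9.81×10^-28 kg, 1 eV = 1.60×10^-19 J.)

For a 2D rectangular well E = (h²/8m)·Σ n_i²/L_i² = (6.63×10^-34)²/(8·9.81×10^-28) · [1²/(9.90 pm)² + 2²/(9.90 pm)²].
Evaluating gives E = 2.857×10^-18 J = 17.9 eV.

E = 17.9 eV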